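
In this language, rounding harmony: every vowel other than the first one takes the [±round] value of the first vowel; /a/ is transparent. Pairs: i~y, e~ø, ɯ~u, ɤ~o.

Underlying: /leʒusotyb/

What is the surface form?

/u/ harmonizes with /e/ ([-round]) → [ɯ]
/o/ harmonizes with /e/ ([-round]) → [ɤ]
/y/ harmonizes with /e/ ([-round]) → [i]

[leʒɯsɤtib]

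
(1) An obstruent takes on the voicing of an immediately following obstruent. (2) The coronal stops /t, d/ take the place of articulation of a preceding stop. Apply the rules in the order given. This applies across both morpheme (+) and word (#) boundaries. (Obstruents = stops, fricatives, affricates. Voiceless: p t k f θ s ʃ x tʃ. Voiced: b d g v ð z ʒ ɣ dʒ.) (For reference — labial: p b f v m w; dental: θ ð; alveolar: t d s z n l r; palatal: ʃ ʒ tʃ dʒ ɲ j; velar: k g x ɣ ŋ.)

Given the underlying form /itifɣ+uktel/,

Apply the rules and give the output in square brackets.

[itivɣ+ukkel]

Rule 1: /f/ before /ɣ/ (voiced) → [v]
After rule 1: itivɣ+uktel
Rule 2: /t/ after /k/ (velar) → [k]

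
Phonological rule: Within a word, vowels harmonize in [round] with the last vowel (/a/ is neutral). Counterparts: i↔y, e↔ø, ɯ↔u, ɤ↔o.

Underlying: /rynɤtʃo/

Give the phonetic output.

[rynotʃo]

/ɤ/ harmonizes with /o/ ([+round]) → [o]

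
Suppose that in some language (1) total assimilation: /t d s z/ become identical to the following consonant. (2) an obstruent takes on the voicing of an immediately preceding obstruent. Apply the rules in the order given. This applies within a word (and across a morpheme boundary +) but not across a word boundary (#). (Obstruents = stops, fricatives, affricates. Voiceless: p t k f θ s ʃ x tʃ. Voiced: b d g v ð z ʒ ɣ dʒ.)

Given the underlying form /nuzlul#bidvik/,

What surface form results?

[nullul#bivvik]

Rule 1: /z/ before /l/ → [l] (total assimilation)
Rule 1: /d/ before /v/ → [v] (total assimilation)
After rule 1: nullul#bivvik
Rule 2: no segment meets the rule's conditions; no change.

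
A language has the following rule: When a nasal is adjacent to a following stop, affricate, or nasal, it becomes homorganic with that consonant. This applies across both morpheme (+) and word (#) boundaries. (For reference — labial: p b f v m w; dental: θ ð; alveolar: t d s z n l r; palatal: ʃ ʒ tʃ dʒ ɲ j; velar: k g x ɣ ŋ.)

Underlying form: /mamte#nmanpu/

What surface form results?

/m/ before /t/ (alveolar) → [n]
/n/ before /m/ (labial) → [m]
/n/ before /p/ (labial) → [m]

[mante#mmampu]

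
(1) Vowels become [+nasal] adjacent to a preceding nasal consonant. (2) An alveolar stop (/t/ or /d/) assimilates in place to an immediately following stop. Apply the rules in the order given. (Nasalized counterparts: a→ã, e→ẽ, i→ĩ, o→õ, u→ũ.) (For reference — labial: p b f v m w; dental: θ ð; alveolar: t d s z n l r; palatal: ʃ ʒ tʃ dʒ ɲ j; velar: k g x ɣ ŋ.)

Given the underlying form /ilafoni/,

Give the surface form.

[ilafonĩ]

Rule 1: /i/ after nasal /n/ → [ĩ]
After rule 1: ilafonĩ
Rule 2: no segment meets the rule's conditions; no change.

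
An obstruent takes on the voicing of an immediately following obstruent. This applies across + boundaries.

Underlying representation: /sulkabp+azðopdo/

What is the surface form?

/b/ before /p/ (voiceless) → [p]
/p/ before /d/ (voiced) → [b]

[sulkapp+azðobdo]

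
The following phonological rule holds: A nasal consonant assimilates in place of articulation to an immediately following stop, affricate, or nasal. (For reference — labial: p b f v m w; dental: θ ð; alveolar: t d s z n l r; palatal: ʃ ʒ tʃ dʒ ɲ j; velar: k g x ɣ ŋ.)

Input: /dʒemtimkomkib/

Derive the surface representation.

/m/ before /t/ (alveolar) → [n]
/m/ before /k/ (velar) → [ŋ]
/m/ before /k/ (velar) → [ŋ]

[dʒentiŋkoŋkib]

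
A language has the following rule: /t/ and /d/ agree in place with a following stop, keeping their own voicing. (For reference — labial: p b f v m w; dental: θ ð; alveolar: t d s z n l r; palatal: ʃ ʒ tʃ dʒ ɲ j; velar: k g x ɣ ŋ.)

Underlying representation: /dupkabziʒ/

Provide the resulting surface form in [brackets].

no segment meets the rule's conditions; no change.

[dupkabziʒ]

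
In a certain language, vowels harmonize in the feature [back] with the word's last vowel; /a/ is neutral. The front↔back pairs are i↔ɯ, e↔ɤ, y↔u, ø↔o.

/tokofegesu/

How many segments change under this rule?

2

/e/ harmonizes with /u/ ([+back]) → [ɤ]
/e/ harmonizes with /u/ ([+back]) → [ɤ]
2 segments change.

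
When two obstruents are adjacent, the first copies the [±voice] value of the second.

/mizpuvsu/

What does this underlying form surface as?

[mispufsu]

/z/ before /p/ (voiceless) → [s]
/v/ before /s/ (voiceless) → [f]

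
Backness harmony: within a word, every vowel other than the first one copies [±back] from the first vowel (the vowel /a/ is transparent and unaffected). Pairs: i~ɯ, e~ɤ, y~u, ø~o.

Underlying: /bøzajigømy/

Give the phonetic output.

[bøzajigømy]

no segment meets the rule's conditions; no change.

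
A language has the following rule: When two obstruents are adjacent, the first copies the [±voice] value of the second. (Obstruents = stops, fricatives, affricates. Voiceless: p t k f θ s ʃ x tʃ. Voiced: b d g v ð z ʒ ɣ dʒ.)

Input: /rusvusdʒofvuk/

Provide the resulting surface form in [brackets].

/s/ before /v/ (voiced) → [z]
/s/ before /dʒ/ (voiced) → [z]
/f/ before /v/ (voiced) → [v]

[ruzvuzdʒovvuk]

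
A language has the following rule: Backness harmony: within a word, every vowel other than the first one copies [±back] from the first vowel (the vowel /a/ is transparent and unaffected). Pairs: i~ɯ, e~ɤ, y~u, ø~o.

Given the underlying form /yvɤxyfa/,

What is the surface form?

[yvexyfa]

/ɤ/ harmonizes with /y/ ([-back]) → [e]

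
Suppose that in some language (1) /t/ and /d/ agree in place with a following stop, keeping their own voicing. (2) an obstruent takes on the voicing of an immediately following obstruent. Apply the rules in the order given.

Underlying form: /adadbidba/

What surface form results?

Rule 1: /d/ before /b/ (labial) → [b]
Rule 1: /d/ before /b/ (labial) → [b]
After rule 1: adabbibba
Rule 2: no segment meets the rule's conditions; no change.

[adabbibba]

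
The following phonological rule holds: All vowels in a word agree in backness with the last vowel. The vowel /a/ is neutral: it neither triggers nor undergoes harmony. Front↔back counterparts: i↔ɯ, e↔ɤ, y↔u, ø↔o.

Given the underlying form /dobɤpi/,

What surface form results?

[døbepi]

/o/ harmonizes with /i/ ([-back]) → [ø]
/ɤ/ harmonizes with /i/ ([-back]) → [e]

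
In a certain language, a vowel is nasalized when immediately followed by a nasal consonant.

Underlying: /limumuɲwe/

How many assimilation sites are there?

/i/ before nasal /m/ → [ĩ]
/u/ before nasal /m/ → [ũ]
/u/ before nasal /ɲ/ → [ũ]
3 segments change.

3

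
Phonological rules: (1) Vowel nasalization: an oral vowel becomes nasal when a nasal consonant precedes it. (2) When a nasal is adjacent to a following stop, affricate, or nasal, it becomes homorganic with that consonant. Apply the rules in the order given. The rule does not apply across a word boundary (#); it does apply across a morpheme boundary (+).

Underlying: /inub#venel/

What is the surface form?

[inũb#venẽl]

Rule 1: /u/ after nasal /n/ → [ũ]
Rule 1: /e/ after nasal /n/ → [ẽ]
After rule 1: inũb#venẽl
Rule 2: no segment meets the rule's conditions; no change.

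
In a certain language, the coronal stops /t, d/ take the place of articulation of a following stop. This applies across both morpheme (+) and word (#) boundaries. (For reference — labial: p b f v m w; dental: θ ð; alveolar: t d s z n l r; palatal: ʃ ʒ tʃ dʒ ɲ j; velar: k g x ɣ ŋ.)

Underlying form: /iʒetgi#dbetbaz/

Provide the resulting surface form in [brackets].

[iʒekgi#bbepbaz]

/t/ before /g/ (velar) → [k]
/d/ before /b/ (labial) → [b]
/t/ before /b/ (labial) → [p]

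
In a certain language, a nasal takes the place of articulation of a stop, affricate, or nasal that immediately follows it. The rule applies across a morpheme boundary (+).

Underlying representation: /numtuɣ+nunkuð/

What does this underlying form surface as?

/m/ before /t/ (alveolar) → [n]
/n/ before /k/ (velar) → [ŋ]

[nuntuɣ+nuŋkuð]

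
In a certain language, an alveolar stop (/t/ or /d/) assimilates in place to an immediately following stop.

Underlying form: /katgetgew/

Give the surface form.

[kakgekgew]

/t/ before /g/ (velar) → [k]
/t/ before /g/ (velar) → [k]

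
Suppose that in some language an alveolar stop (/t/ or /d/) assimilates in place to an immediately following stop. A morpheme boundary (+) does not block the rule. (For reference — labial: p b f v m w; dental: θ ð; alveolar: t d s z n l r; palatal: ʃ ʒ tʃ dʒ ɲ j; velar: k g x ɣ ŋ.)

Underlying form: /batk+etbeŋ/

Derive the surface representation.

[bakk+epbeŋ]

/t/ before /k/ (velar) → [k]
/t/ before /b/ (labial) → [p]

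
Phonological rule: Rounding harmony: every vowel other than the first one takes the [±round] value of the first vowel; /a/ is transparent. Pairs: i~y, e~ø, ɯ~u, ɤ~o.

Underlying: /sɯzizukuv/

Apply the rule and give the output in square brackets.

[sɯzizɯkɯv]

/u/ harmonizes with /ɯ/ ([-round]) → [ɯ]
/u/ harmonizes with /ɯ/ ([-round]) → [ɯ]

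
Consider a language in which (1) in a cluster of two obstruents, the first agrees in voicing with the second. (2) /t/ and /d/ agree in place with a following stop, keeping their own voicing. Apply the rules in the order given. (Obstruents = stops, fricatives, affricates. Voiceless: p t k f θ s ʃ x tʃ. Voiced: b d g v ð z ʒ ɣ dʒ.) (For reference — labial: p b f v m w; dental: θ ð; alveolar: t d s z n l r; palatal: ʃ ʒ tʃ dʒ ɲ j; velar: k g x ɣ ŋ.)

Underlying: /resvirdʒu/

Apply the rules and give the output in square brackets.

Rule 1: /s/ before /v/ (voiced) → [z]
After rule 1: rezvirdʒu
Rule 2: no segment meets the rule's conditions; no change.

[rezvirdʒu]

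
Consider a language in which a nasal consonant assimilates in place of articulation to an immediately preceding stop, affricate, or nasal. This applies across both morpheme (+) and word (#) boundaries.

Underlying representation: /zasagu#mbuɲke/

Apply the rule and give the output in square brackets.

[zasagu#mbuɲke]

no segment meets the rule's conditions; no change.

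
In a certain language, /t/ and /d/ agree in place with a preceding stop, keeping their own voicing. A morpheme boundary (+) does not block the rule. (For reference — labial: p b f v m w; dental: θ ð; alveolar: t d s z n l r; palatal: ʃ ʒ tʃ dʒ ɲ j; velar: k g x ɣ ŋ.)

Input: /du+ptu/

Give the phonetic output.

[du+ppu]

/t/ after /p/ (labial) → [p]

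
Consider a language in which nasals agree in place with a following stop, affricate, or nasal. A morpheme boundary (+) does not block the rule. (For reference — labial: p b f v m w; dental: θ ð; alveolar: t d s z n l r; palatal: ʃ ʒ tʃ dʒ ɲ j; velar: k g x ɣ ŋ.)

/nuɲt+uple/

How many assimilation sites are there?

1

/ɲ/ before /t/ (alveolar) → [n]
1 segment changes.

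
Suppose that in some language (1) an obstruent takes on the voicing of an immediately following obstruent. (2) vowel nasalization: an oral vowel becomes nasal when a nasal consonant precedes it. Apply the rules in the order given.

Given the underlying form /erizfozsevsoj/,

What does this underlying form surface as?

Rule 1: /z/ before /f/ (voiceless) → [s]
Rule 1: /z/ before /s/ (voiceless) → [s]
Rule 1: /v/ before /s/ (voiceless) → [f]
After rule 1: erisfossefsoj
Rule 2: no segment meets the rule's conditions; no change.

[erisfossefsoj]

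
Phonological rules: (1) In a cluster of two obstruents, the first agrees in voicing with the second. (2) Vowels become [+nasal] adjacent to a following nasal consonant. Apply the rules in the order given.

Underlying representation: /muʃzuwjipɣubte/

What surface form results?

Rule 1: /ʃ/ before /z/ (voiced) → [ʒ]
Rule 1: /p/ before /ɣ/ (voiced) → [b]
Rule 1: /b/ before /t/ (voiceless) → [p]
After rule 1: muʒzuwjibɣupte
Rule 2: no segment meets the rule's conditions; no change.

[muʒzuwjibɣupte]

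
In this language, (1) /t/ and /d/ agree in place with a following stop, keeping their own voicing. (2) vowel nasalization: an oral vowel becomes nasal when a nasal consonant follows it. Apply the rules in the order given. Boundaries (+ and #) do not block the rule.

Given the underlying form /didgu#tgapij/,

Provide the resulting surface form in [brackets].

[diggu#kgapij]

Rule 1: /d/ before /g/ (velar) → [g]
Rule 1: /t/ before /g/ (velar) → [k]
After rule 1: diggu#kgapij
Rule 2: no segment meets the rule's conditions; no change.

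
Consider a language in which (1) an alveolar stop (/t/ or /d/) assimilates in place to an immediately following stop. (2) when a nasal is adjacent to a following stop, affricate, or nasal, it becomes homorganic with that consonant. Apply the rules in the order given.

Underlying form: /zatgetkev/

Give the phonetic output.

[zakgekkev]

Rule 1: /t/ before /g/ (velar) → [k]
Rule 1: /t/ before /k/ (velar) → [k]
After rule 1: zakgekkev
Rule 2: no segment meets the rule's conditions; no change.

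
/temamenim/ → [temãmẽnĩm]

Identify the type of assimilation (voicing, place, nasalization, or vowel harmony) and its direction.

/a/→[ã] /e/→[ẽ] /i/→[ĩ].
Each target copies a feature from the preceding segment, so the direction is progressive.

nasalization, progressive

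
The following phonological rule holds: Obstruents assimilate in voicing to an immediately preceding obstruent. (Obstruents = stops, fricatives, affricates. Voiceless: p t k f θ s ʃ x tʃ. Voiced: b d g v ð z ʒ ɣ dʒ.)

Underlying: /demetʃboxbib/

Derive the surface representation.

[demetʃpoxpib]

/b/ after /tʃ/ (voiceless) → [p]
/b/ after /x/ (voiceless) → [p]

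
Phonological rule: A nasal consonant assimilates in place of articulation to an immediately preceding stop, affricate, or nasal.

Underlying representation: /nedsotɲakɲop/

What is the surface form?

/ɲ/ after /t/ (alveolar) → [n]
/ɲ/ after /k/ (velar) → [ŋ]

[nedsotnakŋop]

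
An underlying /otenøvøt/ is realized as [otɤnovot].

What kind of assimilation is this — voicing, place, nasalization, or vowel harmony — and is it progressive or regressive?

vowel harmony, progressive

/e/→[ɤ] /ø/→[o] /ø/→[o].
Vowels agree with the first vowel, so the harmony is progressive.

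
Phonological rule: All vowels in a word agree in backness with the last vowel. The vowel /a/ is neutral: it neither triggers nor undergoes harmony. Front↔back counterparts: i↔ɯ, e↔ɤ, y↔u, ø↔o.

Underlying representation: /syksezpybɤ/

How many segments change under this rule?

/y/ harmonizes with /ɤ/ ([+back]) → [u]
/e/ harmonizes with /ɤ/ ([+back]) → [ɤ]
/y/ harmonizes with /ɤ/ ([+back]) → [u]
3 segments change.

3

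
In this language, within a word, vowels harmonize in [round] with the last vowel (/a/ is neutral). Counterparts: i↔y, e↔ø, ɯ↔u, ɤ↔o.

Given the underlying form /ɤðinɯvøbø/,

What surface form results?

/ɤ/ harmonizes with /ø/ ([+round]) → [o]
/i/ harmonizes with /ø/ ([+round]) → [y]
/ɯ/ harmonizes with /ø/ ([+round]) → [u]

[oðynuvøbø]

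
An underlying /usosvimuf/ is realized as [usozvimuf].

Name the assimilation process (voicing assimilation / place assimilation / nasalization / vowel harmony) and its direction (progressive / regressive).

/s/→[z].
Each target copies a feature from the following segment, so the direction is regressive.

voicing assimilation, regressive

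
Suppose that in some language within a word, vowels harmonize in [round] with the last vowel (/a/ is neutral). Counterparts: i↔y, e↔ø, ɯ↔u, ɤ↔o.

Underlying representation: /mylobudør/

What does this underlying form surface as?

[mylobudør]

no segment meets the rule's conditions; no change.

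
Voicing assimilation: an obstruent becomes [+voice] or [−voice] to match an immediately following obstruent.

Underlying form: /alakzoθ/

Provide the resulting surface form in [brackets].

[alagzoθ]

/k/ before /z/ (voiced) → [g]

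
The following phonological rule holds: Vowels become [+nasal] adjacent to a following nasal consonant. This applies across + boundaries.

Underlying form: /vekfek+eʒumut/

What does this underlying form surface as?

[vekfek+eʒũmut]

/u/ before nasal /m/ → [ũ]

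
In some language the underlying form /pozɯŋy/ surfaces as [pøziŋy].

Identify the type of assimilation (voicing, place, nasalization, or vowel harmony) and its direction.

/o/→[ø] /ɯ/→[i].
Vowels agree with the last vowel, so the harmony is regressive.

vowel harmony, regressive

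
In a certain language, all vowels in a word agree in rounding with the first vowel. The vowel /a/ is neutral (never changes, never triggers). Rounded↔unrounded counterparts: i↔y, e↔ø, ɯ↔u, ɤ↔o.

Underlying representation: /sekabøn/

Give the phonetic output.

[sekaben]

/ø/ harmonizes with /e/ ([-round]) → [e]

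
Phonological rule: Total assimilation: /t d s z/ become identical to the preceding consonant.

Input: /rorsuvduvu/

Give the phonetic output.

[rorruvvuvu]

/s/ after /r/ → [r] (total assimilation)
/d/ after /v/ → [v] (total assimilation)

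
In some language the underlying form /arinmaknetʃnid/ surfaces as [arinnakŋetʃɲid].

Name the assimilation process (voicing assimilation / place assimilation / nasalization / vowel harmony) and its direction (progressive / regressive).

place assimilation, progressive

/m/→[n] /n/→[ŋ] /n/→[ɲ].
Each target copies a feature from the preceding segment, so the direction is progressive.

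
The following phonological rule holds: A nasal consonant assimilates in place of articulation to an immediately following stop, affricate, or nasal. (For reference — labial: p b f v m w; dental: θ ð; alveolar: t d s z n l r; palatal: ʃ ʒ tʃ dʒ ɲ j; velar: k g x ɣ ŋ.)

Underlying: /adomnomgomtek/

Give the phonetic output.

[adonnoŋgontek]

/m/ before /n/ (alveolar) → [n]
/m/ before /g/ (velar) → [ŋ]
/m/ before /t/ (alveolar) → [n]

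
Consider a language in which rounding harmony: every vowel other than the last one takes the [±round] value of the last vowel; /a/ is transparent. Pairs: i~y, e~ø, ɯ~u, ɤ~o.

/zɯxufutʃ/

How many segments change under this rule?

1

/ɯ/ harmonizes with /u/ ([+round]) → [u]
1 segment changes.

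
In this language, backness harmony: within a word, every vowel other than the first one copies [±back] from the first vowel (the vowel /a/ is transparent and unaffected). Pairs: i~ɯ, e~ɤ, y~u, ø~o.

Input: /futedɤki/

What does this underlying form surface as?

/e/ harmonizes with /u/ ([+back]) → [ɤ]
/i/ harmonizes with /u/ ([+back]) → [ɯ]

[futɤdɤkɯ]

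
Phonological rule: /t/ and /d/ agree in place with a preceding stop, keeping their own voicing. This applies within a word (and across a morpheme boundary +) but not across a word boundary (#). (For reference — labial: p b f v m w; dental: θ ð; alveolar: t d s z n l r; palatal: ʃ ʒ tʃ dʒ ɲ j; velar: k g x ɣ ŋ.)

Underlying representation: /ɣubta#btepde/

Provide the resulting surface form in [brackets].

[ɣubpa#bpepbe]

/t/ after /b/ (labial) → [p]
/t/ after /b/ (labial) → [p]
/d/ after /p/ (labial) → [b]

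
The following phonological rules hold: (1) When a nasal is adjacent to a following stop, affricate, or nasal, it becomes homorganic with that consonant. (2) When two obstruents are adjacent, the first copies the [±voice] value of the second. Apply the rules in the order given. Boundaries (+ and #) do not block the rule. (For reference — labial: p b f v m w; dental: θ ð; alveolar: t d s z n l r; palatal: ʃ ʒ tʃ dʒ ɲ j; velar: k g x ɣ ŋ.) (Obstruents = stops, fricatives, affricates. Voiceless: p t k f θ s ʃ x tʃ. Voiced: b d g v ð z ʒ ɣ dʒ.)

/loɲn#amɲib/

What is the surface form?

[lonn#aɲɲib]

Rule 1: /ɲ/ before /n/ (alveolar) → [n]
Rule 1: /m/ before /ɲ/ (palatal) → [ɲ]
After rule 1: lonn#aɲɲib
Rule 2: no segment meets the rule's conditions; no change.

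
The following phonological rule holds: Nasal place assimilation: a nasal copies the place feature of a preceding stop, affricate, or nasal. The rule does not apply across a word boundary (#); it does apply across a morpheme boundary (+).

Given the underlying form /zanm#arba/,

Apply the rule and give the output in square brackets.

[zann#arba]

/m/ after /n/ (alveolar) → [n]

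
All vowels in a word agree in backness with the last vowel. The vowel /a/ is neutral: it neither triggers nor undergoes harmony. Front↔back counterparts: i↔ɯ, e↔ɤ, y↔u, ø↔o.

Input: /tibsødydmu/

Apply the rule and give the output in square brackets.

/i/ harmonizes with /u/ ([+back]) → [ɯ]
/ø/ harmonizes with /u/ ([+back]) → [o]
/y/ harmonizes with /u/ ([+back]) → [u]

[tɯbsodudmu]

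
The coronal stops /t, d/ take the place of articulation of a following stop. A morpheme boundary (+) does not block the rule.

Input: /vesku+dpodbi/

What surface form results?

[vesku+bpobbi]

/d/ before /p/ (labial) → [b]
/d/ before /b/ (labial) → [b]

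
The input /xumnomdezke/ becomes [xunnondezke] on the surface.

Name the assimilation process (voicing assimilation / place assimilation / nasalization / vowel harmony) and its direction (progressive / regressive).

place assimilation, regressive

/m/→[n] /m/→[n].
Each target copies a feature from the following segment, so the direction is regressive.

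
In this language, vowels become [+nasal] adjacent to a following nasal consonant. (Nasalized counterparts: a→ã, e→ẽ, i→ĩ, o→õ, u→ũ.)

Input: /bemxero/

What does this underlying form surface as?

/e/ before nasal /m/ → [ẽ]

[bẽmxero]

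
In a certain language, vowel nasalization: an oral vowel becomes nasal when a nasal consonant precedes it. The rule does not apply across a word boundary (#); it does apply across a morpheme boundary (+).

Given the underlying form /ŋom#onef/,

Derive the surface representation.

[ŋõm#onẽf]

/o/ after nasal /ŋ/ → [õ]
/e/ after nasal /n/ → [ẽ]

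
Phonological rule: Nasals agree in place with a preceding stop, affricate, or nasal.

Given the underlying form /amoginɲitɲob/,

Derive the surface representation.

[amoginnitnob]

/ɲ/ after /n/ (alveolar) → [n]
/ɲ/ after /t/ (alveolar) → [n]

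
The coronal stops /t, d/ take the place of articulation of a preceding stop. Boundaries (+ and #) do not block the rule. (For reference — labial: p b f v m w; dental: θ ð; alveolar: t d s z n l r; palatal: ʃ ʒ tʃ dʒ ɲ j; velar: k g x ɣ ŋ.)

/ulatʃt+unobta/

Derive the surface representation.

/t/ after /b/ (labial) → [p]

[ulatʃt+unobpa]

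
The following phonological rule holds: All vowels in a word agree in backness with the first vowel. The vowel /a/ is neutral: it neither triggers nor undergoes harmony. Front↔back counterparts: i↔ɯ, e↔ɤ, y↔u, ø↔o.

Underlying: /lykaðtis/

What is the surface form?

[lykaðtis]

no segment meets the rule's conditions; no change.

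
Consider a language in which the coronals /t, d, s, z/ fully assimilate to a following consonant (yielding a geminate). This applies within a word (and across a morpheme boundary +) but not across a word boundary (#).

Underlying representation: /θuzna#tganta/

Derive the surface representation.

/z/ before /n/ → [n] (total assimilation)
/t/ before /g/ → [g] (total assimilation)

[θunna#gganta]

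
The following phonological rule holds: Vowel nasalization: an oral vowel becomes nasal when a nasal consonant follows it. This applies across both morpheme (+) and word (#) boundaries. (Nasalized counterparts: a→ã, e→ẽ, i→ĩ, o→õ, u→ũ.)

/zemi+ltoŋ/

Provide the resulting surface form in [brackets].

[zẽmi+ltõŋ]

/e/ before nasal /m/ → [ẽ]
/o/ before nasal /ŋ/ → [õ]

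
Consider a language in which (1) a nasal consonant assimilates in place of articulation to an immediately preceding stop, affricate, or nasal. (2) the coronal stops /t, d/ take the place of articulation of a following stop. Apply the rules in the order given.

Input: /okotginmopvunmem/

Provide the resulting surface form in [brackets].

[okokginnopvunnem]

Rule 1: /m/ after /n/ (alveolar) → [n]
Rule 1: /m/ after /n/ (alveolar) → [n]
After rule 1: okotginnopvunnem
Rule 2: /t/ before /g/ (velar) → [k]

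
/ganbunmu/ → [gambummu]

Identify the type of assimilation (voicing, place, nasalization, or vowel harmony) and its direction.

place assimilation, regressive

/n/→[m] /n/→[m].
Each target copies a feature from the following segment, so the direction is regressive.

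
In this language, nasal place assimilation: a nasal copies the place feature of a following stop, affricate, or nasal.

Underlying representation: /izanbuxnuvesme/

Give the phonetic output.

[izambuxnuvesme]

/n/ before /b/ (labial) → [m]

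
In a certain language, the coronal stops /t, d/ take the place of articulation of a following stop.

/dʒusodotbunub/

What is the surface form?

/t/ before /b/ (labial) → [p]

[dʒusodopbunub]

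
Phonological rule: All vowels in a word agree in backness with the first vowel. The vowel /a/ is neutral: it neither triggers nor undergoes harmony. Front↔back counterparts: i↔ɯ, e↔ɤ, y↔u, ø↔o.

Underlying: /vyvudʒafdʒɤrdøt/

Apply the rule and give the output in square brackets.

/u/ harmonizes with /y/ ([-back]) → [y]
/ɤ/ harmonizes with /y/ ([-back]) → [e]

[vyvydʒafdʒerdøt]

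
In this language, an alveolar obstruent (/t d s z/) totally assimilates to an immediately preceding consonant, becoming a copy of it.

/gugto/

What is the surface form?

/t/ after /g/ → [g] (total assimilation)

[guggo]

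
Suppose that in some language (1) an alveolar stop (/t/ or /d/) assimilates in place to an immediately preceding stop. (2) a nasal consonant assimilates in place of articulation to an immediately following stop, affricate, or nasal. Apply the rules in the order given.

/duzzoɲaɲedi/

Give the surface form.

Rule 1: no segment meets the rule's conditions; no change.
After rule 1: duzzoɲaɲedi
Rule 2: no segment meets the rule's conditions; no change.

[duzzoɲaɲedi]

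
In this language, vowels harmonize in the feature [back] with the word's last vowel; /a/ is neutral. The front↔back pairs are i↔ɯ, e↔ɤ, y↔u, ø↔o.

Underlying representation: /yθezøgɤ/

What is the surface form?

[uθɤzogɤ]

/y/ harmonizes with /ɤ/ ([+back]) → [u]
/e/ harmonizes with /ɤ/ ([+back]) → [ɤ]
/ø/ harmonizes with /ɤ/ ([+back]) → [o]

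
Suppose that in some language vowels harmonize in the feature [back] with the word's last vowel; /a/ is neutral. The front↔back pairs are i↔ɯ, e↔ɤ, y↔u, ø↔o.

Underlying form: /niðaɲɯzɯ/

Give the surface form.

/i/ harmonizes with /ɯ/ ([+back]) → [ɯ]

[nɯðaɲɯzɯ]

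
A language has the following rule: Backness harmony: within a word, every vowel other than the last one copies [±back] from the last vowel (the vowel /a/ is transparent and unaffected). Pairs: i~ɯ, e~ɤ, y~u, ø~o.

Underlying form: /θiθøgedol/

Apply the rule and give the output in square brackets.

/i/ harmonizes with /o/ ([+back]) → [ɯ]
/ø/ harmonizes with /o/ ([+back]) → [o]
/e/ harmonizes with /o/ ([+back]) → [ɤ]

[θɯθogɤdol]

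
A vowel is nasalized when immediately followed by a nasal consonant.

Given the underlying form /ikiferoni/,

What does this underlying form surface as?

[ikiferõni]

/o/ before nasal /n/ → [õ]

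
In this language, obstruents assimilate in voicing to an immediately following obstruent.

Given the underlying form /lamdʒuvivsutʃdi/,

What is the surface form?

/v/ before /s/ (voiceless) → [f]
/tʃ/ before /d/ (voiced) → [dʒ]

[lamdʒuvifsudʒdi]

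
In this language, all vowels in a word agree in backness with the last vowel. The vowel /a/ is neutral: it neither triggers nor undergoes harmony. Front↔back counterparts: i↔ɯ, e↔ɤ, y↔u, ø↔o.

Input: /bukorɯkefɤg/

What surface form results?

[bukorɯkɤfɤg]

/e/ harmonizes with /ɤ/ ([+back]) → [ɤ]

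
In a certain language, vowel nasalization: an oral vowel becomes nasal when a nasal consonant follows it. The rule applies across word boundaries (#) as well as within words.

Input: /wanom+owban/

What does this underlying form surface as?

/a/ before nasal /n/ → [ã]
/o/ before nasal /m/ → [õ]
/a/ before nasal /n/ → [ã]

[wãnõm+owbãn]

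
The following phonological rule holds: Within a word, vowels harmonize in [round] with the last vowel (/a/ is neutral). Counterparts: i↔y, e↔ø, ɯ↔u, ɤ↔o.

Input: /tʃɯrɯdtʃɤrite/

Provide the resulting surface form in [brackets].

no segment meets the rule's conditions; no change.

[tʃɯrɯdtʃɤrite]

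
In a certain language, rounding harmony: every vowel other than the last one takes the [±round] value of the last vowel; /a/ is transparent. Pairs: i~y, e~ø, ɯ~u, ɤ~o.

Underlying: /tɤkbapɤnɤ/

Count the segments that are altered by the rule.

No segment meets the rule's conditions.

0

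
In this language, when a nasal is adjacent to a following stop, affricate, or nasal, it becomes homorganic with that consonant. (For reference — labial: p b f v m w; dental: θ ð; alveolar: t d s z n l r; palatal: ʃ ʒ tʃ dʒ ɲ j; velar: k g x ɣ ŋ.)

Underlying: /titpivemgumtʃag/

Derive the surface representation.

/m/ before /g/ (velar) → [ŋ]
/m/ before /tʃ/ (palatal) → [ɲ]

[titpiveŋguɲtʃag]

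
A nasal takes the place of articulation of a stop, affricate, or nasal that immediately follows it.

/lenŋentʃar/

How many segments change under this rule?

/n/ before /ŋ/ (velar) → [ŋ]
/n/ before /tʃ/ (palatal) → [ɲ]
2 segments change.

2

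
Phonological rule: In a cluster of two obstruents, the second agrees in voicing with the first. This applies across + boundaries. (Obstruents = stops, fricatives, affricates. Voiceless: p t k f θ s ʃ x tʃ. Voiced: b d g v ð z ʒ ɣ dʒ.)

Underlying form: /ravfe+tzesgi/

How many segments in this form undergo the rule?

/f/ after /v/ (voiced) → [v]
/z/ after /t/ (voiceless) → [s]
/g/ after /s/ (voiceless) → [k]
3 segments change.

3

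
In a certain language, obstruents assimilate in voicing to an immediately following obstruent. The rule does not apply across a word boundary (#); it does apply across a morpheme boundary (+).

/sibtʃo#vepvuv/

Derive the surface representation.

/b/ before /tʃ/ (voiceless) → [p]
/p/ before /v/ (voiced) → [b]

[siptʃo#vebvuv]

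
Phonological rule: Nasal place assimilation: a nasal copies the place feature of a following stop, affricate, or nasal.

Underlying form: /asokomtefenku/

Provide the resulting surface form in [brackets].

/m/ before /t/ (alveolar) → [n]
/n/ before /k/ (velar) → [ŋ]

[asokontefeŋku]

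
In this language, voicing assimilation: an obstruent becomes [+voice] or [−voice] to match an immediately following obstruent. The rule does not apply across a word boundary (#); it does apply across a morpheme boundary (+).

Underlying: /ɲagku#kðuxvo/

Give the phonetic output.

[ɲakku#gðuɣvo]

/g/ before /k/ (voiceless) → [k]
/k/ before /ð/ (voiced) → [g]
/x/ before /v/ (voiced) → [ɣ]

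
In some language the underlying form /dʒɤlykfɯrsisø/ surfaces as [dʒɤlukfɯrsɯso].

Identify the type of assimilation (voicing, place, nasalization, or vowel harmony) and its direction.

/y/→[u] /i/→[ɯ] /ø/→[o].
Vowels agree with the first vowel, so the harmony is progressive.

vowel harmony, progressive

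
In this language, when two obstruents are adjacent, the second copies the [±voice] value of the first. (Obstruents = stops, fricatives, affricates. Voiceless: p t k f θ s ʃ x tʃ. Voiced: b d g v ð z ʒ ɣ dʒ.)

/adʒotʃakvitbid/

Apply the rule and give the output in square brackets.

/v/ after /k/ (voiceless) → [f]
/b/ after /t/ (voiceless) → [p]

[adʒotʃakfitpid]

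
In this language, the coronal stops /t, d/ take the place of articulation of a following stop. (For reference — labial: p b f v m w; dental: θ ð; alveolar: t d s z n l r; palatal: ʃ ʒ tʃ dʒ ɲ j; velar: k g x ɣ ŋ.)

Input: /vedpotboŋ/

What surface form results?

/d/ before /p/ (labial) → [b]
/t/ before /b/ (labial) → [p]

[vebpopboŋ]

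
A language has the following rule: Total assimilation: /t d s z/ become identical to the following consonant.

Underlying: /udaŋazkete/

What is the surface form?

/z/ before /k/ → [k] (total assimilation)

[udaŋakkete]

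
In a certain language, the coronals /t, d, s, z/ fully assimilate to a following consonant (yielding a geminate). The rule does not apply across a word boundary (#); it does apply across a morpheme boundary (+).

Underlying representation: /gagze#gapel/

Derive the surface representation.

no segment meets the rule's conditions; no change.

[gagze#gapel]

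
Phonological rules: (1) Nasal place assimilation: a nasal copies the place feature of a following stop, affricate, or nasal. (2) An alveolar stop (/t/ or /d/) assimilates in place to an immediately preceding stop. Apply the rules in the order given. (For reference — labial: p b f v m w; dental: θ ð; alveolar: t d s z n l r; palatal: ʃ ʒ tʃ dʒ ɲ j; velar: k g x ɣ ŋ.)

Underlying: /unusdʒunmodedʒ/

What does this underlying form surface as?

[unusdʒummodedʒ]

Rule 1: /n/ before /m/ (labial) → [m]
After rule 1: unusdʒummodedʒ
Rule 2: no segment meets the rule's conditions; no change.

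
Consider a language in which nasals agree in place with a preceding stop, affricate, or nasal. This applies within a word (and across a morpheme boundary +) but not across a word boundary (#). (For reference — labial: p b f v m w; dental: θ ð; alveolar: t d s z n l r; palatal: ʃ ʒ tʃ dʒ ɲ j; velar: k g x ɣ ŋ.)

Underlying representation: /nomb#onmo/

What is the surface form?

/m/ after /n/ (alveolar) → [n]

[nomb#onno]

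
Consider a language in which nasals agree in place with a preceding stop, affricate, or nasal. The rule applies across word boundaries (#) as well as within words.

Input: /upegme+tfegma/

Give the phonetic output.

/m/ after /g/ (velar) → [ŋ]
/m/ after /g/ (velar) → [ŋ]

[upegŋe+tfegŋa]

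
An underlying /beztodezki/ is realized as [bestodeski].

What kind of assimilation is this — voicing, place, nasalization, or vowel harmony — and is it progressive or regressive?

voicing assimilation, regressive

/z/→[s] /z/→[s].
Each target copies a feature from the following segment, so the direction is regressive.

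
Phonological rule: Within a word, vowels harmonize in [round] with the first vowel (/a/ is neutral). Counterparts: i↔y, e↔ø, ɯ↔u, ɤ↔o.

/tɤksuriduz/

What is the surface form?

[tɤksɯridɯz]

/u/ harmonizes with /ɤ/ ([-round]) → [ɯ]
/u/ harmonizes with /ɤ/ ([-round]) → [ɯ]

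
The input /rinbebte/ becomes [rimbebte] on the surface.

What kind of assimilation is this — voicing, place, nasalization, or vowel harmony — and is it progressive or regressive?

place assimilation, regressive

/n/→[m].
Each target copies a feature from the following segment, so the direction is regressive.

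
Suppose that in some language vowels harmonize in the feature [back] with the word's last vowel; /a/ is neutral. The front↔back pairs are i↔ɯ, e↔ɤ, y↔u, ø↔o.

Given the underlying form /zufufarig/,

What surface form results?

/u/ harmonizes with /i/ ([-back]) → [y]
/u/ harmonizes with /i/ ([-back]) → [y]

[zyfyfarig]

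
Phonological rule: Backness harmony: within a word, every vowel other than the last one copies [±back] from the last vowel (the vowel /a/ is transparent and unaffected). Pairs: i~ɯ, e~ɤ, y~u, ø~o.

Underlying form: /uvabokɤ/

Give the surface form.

[uvabokɤ]

no segment meets the rule's conditions; no change.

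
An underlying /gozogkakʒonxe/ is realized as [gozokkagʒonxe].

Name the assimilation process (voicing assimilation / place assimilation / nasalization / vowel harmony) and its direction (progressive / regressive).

/g/→[k] /k/→[g].
Each target copies a feature from the following segment, so the direction is regressive.

voicing assimilation, regressive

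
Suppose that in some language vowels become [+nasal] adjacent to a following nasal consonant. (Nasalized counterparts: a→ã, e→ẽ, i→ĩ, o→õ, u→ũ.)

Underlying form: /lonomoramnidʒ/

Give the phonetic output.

/o/ before nasal /n/ → [õ]
/o/ before nasal /m/ → [õ]
/a/ before nasal /m/ → [ã]

[lõnõmorãmnidʒ]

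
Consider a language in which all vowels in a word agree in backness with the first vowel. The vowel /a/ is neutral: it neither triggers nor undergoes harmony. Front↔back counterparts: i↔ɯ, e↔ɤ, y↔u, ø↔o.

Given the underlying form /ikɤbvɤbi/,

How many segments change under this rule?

/ɤ/ harmonizes with /i/ ([-back]) → [e]
/ɤ/ harmonizes with /i/ ([-back]) → [e]
2 segments change.

2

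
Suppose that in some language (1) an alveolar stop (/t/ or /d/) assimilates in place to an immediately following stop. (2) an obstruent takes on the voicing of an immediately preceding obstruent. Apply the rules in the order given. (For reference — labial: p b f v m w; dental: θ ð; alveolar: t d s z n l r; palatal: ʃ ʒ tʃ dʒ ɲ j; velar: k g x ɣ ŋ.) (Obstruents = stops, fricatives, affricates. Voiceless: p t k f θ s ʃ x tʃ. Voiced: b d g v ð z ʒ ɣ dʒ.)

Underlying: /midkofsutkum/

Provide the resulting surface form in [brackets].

[miggofsukkum]

Rule 1: /d/ before /k/ (velar) → [g]
Rule 1: /t/ before /k/ (velar) → [k]
After rule 1: migkofsukkum
Rule 2: /k/ after /g/ (voiced) → [g]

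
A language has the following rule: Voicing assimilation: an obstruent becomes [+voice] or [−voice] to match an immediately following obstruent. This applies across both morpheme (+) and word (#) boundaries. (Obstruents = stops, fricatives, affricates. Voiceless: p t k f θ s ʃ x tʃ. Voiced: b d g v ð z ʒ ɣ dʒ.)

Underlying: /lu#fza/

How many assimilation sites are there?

1

/f/ before /z/ (voiced) → [v]
1 segment changes.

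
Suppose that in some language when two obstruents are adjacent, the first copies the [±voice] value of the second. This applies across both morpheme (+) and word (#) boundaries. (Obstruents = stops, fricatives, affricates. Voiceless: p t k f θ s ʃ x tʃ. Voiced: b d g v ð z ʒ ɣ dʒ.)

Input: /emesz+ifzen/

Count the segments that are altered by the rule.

2

/s/ before /z/ (voiced) → [z]
/f/ before /z/ (voiced) → [v]
2 segments change.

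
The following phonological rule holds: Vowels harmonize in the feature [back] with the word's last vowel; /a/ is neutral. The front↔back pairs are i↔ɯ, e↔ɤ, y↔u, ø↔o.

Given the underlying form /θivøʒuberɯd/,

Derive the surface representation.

[θɯvoʒubɤrɯd]

/i/ harmonizes with /ɯ/ ([+back]) → [ɯ]
/ø/ harmonizes with /ɯ/ ([+back]) → [o]
/e/ harmonizes with /ɯ/ ([+back]) → [ɤ]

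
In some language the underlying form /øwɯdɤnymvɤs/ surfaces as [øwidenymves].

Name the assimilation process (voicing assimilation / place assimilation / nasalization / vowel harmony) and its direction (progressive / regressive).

/ɯ/→[i] /ɤ/→[e] /ɤ/→[e].
Vowels agree with the first vowel, so the harmony is progressive.

vowel harmony, progressive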